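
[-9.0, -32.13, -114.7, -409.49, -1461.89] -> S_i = -9.00*3.57^i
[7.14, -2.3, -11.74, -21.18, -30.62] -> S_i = 7.14 + -9.44*i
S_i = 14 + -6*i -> [14, 8, 2, -4, -10]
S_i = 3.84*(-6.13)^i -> [3.84, -23.54, 144.3, -884.53, 5422.17]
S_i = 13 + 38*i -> [13, 51, 89, 127, 165]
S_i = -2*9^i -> [-2, -18, -162, -1458, -13122]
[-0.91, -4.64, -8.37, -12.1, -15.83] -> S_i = -0.91 + -3.73*i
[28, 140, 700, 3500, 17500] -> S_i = 28*5^i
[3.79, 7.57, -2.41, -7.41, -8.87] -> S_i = Random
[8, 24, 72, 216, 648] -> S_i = 8*3^i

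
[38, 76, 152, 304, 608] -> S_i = 38*2^i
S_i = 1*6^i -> [1, 6, 36, 216, 1296]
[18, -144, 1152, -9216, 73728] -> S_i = 18*-8^i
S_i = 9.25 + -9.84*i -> [9.25, -0.59, -10.43, -20.27, -30.11]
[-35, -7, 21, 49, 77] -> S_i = -35 + 28*i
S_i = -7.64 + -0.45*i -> [-7.64, -8.09, -8.54, -8.99, -9.44]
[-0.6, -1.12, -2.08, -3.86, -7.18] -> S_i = -0.60*1.86^i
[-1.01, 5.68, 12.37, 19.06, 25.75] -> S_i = -1.01 + 6.69*i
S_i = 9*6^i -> [9, 54, 324, 1944, 11664]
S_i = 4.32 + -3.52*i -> [4.32, 0.8, -2.72, -6.24, -9.76]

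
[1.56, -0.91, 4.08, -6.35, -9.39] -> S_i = Random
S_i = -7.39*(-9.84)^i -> [-7.39, 72.72, -715.54, 7040.93, -69282.7]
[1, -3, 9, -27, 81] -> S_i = 1*-3^i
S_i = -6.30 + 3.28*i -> [-6.3, -3.02, 0.26, 3.54, 6.82]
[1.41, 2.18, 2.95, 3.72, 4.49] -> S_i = 1.41 + 0.77*i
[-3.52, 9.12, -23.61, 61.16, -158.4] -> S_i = -3.52*(-2.59)^i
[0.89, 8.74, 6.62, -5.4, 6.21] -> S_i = Random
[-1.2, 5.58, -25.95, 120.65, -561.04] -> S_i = -1.20*(-4.65)^i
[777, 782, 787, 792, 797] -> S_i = 777 + 5*i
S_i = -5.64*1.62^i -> [-5.64, -9.14, -14.8, -23.98, -38.85]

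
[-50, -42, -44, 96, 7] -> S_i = Random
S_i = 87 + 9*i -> [87, 96, 105, 114, 123]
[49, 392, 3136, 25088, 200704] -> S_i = 49*8^i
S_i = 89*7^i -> [89, 623, 4361, 30527, 213689]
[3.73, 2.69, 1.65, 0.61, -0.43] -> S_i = 3.73 + -1.04*i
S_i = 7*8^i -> [7, 56, 448, 3584, 28672]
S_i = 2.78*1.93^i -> [2.78, 5.37, 10.36, 19.99, 38.57]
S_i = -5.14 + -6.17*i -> [-5.14, -11.31, -17.48, -23.65, -29.82]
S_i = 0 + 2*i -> [0, 2, 4, 6, 8]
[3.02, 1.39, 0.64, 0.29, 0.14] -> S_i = 3.02*0.46^i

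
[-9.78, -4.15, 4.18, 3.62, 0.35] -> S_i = Random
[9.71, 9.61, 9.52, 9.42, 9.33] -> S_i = 9.71*0.99^i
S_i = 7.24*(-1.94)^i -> [7.24, -14.05, 27.25, -52.86, 102.55]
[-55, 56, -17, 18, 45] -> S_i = Random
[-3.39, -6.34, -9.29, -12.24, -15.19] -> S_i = -3.39 + -2.95*i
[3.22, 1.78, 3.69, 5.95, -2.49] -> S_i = Random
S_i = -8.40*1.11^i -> [-8.4, -9.32, -10.35, -11.49, -12.75]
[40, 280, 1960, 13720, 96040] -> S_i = 40*7^i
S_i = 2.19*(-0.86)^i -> [2.19, -1.88, 1.62, -1.39, 1.2]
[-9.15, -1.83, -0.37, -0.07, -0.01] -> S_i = -9.15*0.20^i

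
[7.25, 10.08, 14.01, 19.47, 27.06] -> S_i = 7.25*1.39^i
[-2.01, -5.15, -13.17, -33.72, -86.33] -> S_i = -2.01*2.56^i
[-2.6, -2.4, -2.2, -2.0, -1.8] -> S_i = -2.60 + 0.20*i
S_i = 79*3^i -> [79, 237, 711, 2133, 6399]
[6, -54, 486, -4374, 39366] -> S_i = 6*-9^i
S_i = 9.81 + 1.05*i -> [9.81, 10.86, 11.91, 12.96, 14.01]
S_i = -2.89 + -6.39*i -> [-2.89, -9.28, -15.67, -22.06, -28.45]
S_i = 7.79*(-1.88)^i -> [7.79, -14.65, 27.53, -51.76, 97.31]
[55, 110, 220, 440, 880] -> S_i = 55*2^i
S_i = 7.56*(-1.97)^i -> [7.56, -14.89, 29.34, -57.8, 113.86]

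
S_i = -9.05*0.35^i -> [-9.05, -3.17, -1.11, -0.39, -0.14]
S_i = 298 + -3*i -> [298, 295, 292, 289, 286]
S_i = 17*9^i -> [17, 153, 1377, 12393, 111537]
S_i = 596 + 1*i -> [596, 597, 598, 599, 600]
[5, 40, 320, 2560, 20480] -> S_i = 5*8^i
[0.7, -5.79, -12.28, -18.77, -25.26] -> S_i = 0.70 + -6.49*i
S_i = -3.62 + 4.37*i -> [-3.62, 0.75, 5.12, 9.49, 13.86]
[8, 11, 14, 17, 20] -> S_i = 8 + 3*i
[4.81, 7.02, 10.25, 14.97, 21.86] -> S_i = 4.81*1.46^i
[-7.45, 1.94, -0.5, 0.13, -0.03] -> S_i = -7.45*(-0.26)^i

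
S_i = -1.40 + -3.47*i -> [-1.4, -4.87, -8.34, -11.81, -15.28]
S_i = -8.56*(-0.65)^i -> [-8.56, 5.56, -3.62, 2.35, -1.53]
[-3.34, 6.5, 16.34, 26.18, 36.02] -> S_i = -3.34 + 9.84*i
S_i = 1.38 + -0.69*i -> [1.38, 0.69, 0.0, -0.69, -1.38]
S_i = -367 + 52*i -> [-367, -315, -263, -211, -159]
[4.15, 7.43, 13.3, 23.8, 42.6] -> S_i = 4.15*1.79^i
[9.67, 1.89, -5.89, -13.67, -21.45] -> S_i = 9.67 + -7.78*i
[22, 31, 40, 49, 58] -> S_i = 22 + 9*i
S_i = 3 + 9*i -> [3, 12, 21, 30, 39]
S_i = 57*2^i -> [57, 114, 228, 456, 912]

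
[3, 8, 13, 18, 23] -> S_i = 3 + 5*i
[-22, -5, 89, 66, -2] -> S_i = Random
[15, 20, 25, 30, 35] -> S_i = 15 + 5*i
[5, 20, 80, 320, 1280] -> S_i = 5*4^i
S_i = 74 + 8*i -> [74, 82, 90, 98, 106]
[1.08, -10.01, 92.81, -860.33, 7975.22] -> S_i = 1.08*(-9.27)^i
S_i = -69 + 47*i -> [-69, -22, 25, 72, 119]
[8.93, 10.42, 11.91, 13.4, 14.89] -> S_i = 8.93 + 1.49*i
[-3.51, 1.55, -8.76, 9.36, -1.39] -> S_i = Random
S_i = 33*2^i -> [33, 66, 132, 264, 528]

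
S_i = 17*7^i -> [17, 119, 833, 5831, 40817]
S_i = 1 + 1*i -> [1, 2, 3, 4, 5]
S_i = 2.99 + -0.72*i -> [2.99, 2.27, 1.55, 0.83, 0.11]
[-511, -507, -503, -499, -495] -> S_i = -511 + 4*i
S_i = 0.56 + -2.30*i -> [0.56, -1.74, -4.04, -6.34, -8.64]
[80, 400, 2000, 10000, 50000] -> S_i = 80*5^i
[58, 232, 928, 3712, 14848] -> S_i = 58*4^i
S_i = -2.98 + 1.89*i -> [-2.98, -1.09, 0.8, 2.69, 4.58]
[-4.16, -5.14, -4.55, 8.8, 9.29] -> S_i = Random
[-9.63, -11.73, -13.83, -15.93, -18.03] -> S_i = -9.63 + -2.10*i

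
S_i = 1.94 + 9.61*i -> [1.94, 11.55, 21.16, 30.77, 40.38]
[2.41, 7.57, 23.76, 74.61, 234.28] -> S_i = 2.41*3.14^i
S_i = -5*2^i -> [-5, -10, -20, -40, -80]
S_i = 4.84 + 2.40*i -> [4.84, 7.24, 9.64, 12.04, 14.44]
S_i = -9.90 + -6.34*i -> [-9.9, -16.24, -22.58, -28.92, -35.26]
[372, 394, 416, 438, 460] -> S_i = 372 + 22*i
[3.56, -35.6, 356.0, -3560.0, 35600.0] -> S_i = 3.56*(-10.00)^i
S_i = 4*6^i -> [4, 24, 144, 864, 5184]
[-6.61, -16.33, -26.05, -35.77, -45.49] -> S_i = -6.61 + -9.72*i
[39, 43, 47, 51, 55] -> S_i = 39 + 4*i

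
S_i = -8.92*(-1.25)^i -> [-8.92, 11.15, -13.94, 17.42, -21.78]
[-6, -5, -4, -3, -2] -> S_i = -6 + 1*i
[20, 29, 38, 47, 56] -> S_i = 20 + 9*i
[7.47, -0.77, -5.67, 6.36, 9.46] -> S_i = Random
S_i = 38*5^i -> [38, 190, 950, 4750, 23750]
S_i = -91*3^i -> [-91, -273, -819, -2457, -7371]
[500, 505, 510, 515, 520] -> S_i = 500 + 5*i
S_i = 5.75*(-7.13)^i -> [5.75, -41.0, 292.31, -2084.19, 14860.24]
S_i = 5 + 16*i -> [5, 21, 37, 53, 69]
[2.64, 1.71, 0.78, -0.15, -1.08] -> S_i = 2.64 + -0.93*i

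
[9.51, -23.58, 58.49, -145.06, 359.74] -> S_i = 9.51*(-2.48)^i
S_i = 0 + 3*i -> [0, 3, 6, 9, 12]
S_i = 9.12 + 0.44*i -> [9.12, 9.56, 10.0, 10.44, 10.88]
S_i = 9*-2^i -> [9, -18, 36, -72, 144]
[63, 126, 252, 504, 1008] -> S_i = 63*2^i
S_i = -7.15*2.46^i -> [-7.15, -17.59, -43.27, -106.44, -261.85]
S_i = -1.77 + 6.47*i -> [-1.77, 4.7, 11.17, 17.64, 24.11]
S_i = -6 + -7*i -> [-6, -13, -20, -27, -34]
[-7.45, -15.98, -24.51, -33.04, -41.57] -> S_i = -7.45 + -8.53*i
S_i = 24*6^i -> [24, 144, 864, 5184, 31104]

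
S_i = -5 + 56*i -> [-5, 51, 107, 163, 219]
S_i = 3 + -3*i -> [3, 0, -3, -6, -9]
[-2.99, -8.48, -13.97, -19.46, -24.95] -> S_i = -2.99 + -5.49*i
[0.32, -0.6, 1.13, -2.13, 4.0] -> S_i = 0.32*(-1.88)^i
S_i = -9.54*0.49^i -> [-9.54, -4.67, -2.29, -1.12, -0.55]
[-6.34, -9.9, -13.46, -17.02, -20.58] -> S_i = -6.34 + -3.56*i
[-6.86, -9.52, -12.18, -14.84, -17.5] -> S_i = -6.86 + -2.66*i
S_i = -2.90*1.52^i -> [-2.9, -4.41, -6.7, -10.18, -15.48]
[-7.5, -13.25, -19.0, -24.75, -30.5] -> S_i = -7.50 + -5.75*i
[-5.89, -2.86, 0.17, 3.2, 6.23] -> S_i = -5.89 + 3.03*i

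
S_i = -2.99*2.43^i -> [-2.99, -7.27, -17.66, -42.9, -104.25]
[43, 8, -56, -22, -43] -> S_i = Random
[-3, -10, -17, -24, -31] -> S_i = -3 + -7*i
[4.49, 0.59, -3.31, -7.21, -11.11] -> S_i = 4.49 + -3.90*i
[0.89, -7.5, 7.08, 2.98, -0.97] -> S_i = Random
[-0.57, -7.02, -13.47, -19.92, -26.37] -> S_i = -0.57 + -6.45*i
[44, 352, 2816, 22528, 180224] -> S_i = 44*8^i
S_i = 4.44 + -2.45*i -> [4.44, 1.99, -0.46, -2.91, -5.36]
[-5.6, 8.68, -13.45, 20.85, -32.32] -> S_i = -5.60*(-1.55)^i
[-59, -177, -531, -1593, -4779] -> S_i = -59*3^i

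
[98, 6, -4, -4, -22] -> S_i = Random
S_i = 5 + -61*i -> [5, -56, -117, -178, -239]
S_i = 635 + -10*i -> [635, 625, 615, 605, 595]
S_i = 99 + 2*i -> [99, 101, 103, 105, 107]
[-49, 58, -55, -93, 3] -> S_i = Random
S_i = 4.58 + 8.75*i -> [4.58, 13.33, 22.08, 30.83, 39.58]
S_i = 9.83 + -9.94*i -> [9.83, -0.11, -10.05, -19.99, -29.93]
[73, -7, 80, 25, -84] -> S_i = Random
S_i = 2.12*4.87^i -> [2.12, 10.32, 50.28, 244.86, 1192.48]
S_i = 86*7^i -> [86, 602, 4214, 29498, 206486]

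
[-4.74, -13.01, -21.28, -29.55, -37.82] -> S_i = -4.74 + -8.27*i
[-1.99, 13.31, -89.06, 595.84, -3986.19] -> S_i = -1.99*(-6.69)^i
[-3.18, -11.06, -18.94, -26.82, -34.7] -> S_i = -3.18 + -7.88*i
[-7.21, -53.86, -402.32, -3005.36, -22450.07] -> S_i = -7.21*7.47^i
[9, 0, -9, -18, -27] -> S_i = 9 + -9*i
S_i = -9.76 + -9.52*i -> [-9.76, -19.28, -28.8, -38.32, -47.84]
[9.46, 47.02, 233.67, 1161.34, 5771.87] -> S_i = 9.46*4.97^i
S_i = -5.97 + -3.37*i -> [-5.97, -9.34, -12.71, -16.08, -19.45]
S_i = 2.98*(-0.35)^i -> [2.98, -1.04, 0.37, -0.13, 0.04]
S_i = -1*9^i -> [-1, -9, -81, -729, -6561]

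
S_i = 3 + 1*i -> [3, 4, 5, 6, 7]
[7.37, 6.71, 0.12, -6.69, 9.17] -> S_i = Random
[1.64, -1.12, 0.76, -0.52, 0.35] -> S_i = 1.64*(-0.68)^i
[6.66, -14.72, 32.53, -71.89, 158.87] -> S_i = 6.66*(-2.21)^i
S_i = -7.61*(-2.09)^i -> [-7.61, 15.9, -33.24, 69.47, -145.2]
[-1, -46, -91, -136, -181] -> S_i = -1 + -45*i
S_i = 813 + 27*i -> [813, 840, 867, 894, 921]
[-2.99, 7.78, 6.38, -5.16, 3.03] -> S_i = Random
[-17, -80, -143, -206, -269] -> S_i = -17 + -63*i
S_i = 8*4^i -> [8, 32, 128, 512, 2048]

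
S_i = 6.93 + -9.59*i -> [6.93, -2.66, -12.25, -21.84, -31.43]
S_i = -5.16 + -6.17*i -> [-5.16, -11.33, -17.5, -23.67, -29.84]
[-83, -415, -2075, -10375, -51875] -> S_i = -83*5^i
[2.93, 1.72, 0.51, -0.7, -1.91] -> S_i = 2.93 + -1.21*i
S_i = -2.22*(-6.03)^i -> [-2.22, 13.39, -80.72, 486.75, -2935.1]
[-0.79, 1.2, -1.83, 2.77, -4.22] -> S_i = -0.79*(-1.52)^i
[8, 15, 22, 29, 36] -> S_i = 8 + 7*i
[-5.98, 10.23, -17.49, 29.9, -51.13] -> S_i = -5.98*(-1.71)^i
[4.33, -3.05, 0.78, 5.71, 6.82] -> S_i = Random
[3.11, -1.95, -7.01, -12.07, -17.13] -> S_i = 3.11 + -5.06*i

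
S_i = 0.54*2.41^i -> [0.54, 1.3, 3.14, 7.56, 18.22]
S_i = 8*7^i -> [8, 56, 392, 2744, 19208]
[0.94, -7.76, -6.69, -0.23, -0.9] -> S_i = Random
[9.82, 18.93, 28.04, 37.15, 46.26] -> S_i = 9.82 + 9.11*i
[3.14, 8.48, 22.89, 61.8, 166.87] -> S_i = 3.14*2.70^i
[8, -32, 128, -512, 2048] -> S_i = 8*-4^i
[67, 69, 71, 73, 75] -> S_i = 67 + 2*i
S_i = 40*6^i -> [40, 240, 1440, 8640, 51840]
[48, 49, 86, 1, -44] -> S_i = Random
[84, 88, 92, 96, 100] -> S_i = 84 + 4*i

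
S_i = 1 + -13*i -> [1, -12, -25, -38, -51]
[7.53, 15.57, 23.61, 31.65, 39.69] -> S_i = 7.53 + 8.04*i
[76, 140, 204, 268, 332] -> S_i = 76 + 64*i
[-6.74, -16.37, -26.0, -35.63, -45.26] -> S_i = -6.74 + -9.63*i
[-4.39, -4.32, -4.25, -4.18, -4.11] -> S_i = -4.39 + 0.07*i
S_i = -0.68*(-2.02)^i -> [-0.68, 1.37, -2.77, 5.6, -11.32]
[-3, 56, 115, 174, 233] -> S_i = -3 + 59*i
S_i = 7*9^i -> [7, 63, 567, 5103, 45927]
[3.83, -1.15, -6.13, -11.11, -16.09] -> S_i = 3.83 + -4.98*i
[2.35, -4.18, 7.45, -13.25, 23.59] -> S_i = 2.35*(-1.78)^i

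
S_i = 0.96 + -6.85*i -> [0.96, -5.89, -12.74, -19.59, -26.44]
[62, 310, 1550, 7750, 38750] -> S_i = 62*5^i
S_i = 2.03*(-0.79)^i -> [2.03, -1.6, 1.27, -1.0, 0.79]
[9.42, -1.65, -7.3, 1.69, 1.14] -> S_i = Random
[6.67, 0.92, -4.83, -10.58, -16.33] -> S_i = 6.67 + -5.75*i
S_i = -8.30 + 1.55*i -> [-8.3, -6.75, -5.2, -3.65, -2.1]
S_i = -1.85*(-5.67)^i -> [-1.85, 10.49, -59.48, 337.23, -1912.07]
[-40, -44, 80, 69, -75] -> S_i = Random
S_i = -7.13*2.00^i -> [-7.13, -14.26, -28.52, -57.04, -114.08]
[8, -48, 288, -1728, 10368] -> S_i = 8*-6^i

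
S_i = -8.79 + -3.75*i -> [-8.79, -12.54, -16.29, -20.04, -23.79]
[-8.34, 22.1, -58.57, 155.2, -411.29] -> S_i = -8.34*(-2.65)^i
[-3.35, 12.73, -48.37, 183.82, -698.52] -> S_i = -3.35*(-3.80)^i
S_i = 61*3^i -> [61, 183, 549, 1647, 4941]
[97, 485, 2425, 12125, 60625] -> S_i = 97*5^i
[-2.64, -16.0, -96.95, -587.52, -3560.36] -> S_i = -2.64*6.06^i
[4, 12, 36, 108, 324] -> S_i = 4*3^i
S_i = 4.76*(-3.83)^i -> [4.76, -18.23, 69.82, -267.43, 1024.24]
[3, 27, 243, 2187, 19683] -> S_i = 3*9^i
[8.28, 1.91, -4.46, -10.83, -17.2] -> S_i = 8.28 + -6.37*i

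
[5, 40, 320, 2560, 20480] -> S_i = 5*8^i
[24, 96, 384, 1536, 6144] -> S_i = 24*4^i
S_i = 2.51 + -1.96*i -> [2.51, 0.55, -1.41, -3.37, -5.33]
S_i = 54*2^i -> [54, 108, 216, 432, 864]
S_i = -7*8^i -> [-7, -56, -448, -3584, -28672]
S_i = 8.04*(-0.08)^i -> [8.04, -0.64, 0.05, -0.0, 0.0]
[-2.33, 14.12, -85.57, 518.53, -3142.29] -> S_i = -2.33*(-6.06)^i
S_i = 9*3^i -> [9, 27, 81, 243, 729]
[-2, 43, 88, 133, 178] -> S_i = -2 + 45*i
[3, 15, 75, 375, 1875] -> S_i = 3*5^i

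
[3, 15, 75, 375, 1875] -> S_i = 3*5^i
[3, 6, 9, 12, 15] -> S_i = 3 + 3*i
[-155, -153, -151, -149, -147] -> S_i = -155 + 2*i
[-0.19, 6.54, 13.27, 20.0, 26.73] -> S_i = -0.19 + 6.73*i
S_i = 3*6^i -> [3, 18, 108, 648, 3888]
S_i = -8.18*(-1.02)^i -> [-8.18, 8.34, -8.51, 8.68, -8.85]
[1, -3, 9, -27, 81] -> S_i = 1*-3^i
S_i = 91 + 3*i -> [91, 94, 97, 100, 103]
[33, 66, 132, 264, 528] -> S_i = 33*2^i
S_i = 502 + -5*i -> [502, 497, 492, 487, 482]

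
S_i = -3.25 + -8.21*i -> [-3.25, -11.46, -19.67, -27.88, -36.09]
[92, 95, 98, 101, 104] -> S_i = 92 + 3*i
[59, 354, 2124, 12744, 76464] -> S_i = 59*6^i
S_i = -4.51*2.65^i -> [-4.51, -11.95, -31.67, -83.93, -222.41]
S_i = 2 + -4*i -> [2, -2, -6, -10, -14]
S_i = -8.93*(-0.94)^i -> [-8.93, 8.39, -7.89, 7.42, -6.97]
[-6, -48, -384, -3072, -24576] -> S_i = -6*8^i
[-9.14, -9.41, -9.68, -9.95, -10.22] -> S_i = -9.14 + -0.27*i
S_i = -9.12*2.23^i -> [-9.12, -20.34, -45.35, -101.14, -225.54]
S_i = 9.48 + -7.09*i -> [9.48, 2.39, -4.7, -11.79, -18.88]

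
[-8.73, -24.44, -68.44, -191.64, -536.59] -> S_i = -8.73*2.80^i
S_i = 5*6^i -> [5, 30, 180, 1080, 6480]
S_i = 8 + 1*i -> [8, 9, 10, 11, 12]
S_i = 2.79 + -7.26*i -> [2.79, -4.47, -11.73, -18.99, -26.25]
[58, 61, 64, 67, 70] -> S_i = 58 + 3*i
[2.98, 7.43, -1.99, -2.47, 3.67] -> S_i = Random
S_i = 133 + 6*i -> [133, 139, 145, 151, 157]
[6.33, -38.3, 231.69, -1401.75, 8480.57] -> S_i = 6.33*(-6.05)^i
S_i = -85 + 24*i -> [-85, -61, -37, -13, 11]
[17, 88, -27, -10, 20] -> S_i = Random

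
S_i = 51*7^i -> [51, 357, 2499, 17493, 122451]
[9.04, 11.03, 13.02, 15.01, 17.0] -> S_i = 9.04 + 1.99*i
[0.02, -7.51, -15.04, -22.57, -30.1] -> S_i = 0.02 + -7.53*i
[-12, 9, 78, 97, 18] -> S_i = Random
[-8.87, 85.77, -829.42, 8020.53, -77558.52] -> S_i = -8.87*(-9.67)^i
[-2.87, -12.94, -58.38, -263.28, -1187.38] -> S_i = -2.87*4.51^i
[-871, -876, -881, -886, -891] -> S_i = -871 + -5*i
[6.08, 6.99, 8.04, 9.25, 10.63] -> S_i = 6.08*1.15^i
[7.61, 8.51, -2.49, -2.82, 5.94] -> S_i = Random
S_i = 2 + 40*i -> [2, 42, 82, 122, 162]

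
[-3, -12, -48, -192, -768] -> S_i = -3*4^i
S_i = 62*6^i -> [62, 372, 2232, 13392, 80352]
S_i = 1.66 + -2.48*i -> [1.66, -0.82, -3.3, -5.78, -8.26]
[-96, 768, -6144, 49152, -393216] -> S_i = -96*-8^i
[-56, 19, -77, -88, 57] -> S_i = Random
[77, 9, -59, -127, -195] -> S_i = 77 + -68*i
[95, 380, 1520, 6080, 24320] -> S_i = 95*4^i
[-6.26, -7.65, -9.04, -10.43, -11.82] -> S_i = -6.26 + -1.39*i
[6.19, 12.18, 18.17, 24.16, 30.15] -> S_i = 6.19 + 5.99*i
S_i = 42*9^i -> [42, 378, 3402, 30618, 275562]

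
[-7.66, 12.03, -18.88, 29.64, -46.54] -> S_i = -7.66*(-1.57)^i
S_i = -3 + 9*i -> [-3, 6, 15, 24, 33]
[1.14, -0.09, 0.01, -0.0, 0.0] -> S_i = 1.14*(-0.08)^i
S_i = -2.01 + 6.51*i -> [-2.01, 4.5, 11.01, 17.52, 24.03]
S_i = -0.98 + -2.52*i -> [-0.98, -3.5, -6.02, -8.54, -11.06]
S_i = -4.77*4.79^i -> [-4.77, -22.85, -109.44, -524.23, -2511.08]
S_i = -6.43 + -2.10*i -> [-6.43, -8.53, -10.63, -12.73, -14.83]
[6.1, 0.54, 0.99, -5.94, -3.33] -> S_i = Random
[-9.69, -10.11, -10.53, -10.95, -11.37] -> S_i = -9.69 + -0.42*i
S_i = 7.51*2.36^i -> [7.51, 17.72, 41.83, 98.71, 232.96]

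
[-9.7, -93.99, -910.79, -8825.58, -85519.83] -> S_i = -9.70*9.69^i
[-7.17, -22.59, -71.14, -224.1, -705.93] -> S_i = -7.17*3.15^i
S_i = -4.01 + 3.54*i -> [-4.01, -0.47, 3.07, 6.61, 10.15]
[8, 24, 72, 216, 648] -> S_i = 8*3^i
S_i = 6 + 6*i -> [6, 12, 18, 24, 30]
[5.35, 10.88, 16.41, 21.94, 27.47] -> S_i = 5.35 + 5.53*i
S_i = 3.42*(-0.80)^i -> [3.42, -2.74, 2.19, -1.75, 1.4]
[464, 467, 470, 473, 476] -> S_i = 464 + 3*i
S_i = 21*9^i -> [21, 189, 1701, 15309, 137781]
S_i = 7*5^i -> [7, 35, 175, 875, 4375]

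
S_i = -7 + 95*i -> [-7, 88, 183, 278, 373]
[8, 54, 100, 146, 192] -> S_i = 8 + 46*i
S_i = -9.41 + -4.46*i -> [-9.41, -13.87, -18.33, -22.79, -27.25]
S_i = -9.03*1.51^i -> [-9.03, -13.64, -20.59, -31.09, -46.95]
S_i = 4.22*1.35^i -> [4.22, 5.7, 7.69, 10.38, 14.02]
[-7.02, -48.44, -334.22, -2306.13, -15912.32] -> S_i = -7.02*6.90^i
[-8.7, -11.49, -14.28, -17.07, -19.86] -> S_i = -8.70 + -2.79*i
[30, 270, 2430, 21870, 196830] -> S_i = 30*9^i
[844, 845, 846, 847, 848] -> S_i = 844 + 1*i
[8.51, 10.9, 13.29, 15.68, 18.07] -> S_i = 8.51 + 2.39*i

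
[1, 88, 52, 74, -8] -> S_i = Random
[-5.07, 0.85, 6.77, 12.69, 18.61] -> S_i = -5.07 + 5.92*i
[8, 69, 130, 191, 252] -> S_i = 8 + 61*i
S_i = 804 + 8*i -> [804, 812, 820, 828, 836]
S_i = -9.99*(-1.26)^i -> [-9.99, 12.59, -15.86, 19.98, -25.18]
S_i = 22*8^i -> [22, 176, 1408, 11264, 90112]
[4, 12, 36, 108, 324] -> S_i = 4*3^i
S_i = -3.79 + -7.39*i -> [-3.79, -11.18, -18.57, -25.96, -33.35]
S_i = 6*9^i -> [6, 54, 486, 4374, 39366]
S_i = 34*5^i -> [34, 170, 850, 4250, 21250]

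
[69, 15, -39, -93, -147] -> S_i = 69 + -54*i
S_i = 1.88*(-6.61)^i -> [1.88, -12.43, 82.14, -542.95, 3588.92]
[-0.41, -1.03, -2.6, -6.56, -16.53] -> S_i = -0.41*2.52^i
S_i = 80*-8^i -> [80, -640, 5120, -40960, 327680]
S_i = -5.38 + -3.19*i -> [-5.38, -8.57, -11.76, -14.95, -18.14]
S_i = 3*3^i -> [3, 9, 27, 81, 243]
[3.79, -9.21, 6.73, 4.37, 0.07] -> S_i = Random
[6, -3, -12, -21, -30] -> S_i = 6 + -9*i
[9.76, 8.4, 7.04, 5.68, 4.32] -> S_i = 9.76 + -1.36*i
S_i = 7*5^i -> [7, 35, 175, 875, 4375]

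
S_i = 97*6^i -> [97, 582, 3492, 20952, 125712]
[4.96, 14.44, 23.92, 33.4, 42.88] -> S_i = 4.96 + 9.48*i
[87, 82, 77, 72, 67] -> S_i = 87 + -5*i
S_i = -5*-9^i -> [-5, 45, -405, 3645, -32805]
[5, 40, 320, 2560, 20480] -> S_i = 5*8^i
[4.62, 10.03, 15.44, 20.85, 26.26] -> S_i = 4.62 + 5.41*i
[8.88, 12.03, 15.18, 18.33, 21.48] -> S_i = 8.88 + 3.15*i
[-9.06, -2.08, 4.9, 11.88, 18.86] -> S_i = -9.06 + 6.98*i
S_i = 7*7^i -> [7, 49, 343, 2401, 16807]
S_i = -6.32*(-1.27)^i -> [-6.32, 8.03, -10.19, 12.95, -16.44]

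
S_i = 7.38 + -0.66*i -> [7.38, 6.72, 6.06, 5.4, 4.74]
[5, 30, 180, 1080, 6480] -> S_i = 5*6^i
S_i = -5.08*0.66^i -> [-5.08, -3.35, -2.21, -1.46, -0.96]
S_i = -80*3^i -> [-80, -240, -720, -2160, -6480]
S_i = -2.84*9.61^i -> [-2.84, -27.29, -262.28, -2520.51, -24222.11]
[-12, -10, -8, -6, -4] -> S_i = -12 + 2*i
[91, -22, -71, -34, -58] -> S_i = Random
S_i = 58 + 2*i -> [58, 60, 62, 64, 66]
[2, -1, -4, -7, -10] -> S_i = 2 + -3*i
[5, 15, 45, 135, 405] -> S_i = 5*3^i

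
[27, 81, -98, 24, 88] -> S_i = Random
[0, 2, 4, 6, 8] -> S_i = 0 + 2*i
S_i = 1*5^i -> [1, 5, 25, 125, 625]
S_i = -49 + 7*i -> [-49, -42, -35, -28, -21]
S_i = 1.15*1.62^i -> [1.15, 1.86, 3.02, 4.89, 7.92]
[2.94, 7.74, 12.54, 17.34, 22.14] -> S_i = 2.94 + 4.80*i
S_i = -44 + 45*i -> [-44, 1, 46, 91, 136]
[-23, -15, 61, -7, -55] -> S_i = Random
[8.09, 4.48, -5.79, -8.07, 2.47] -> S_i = Random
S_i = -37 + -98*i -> [-37, -135, -233, -331, -429]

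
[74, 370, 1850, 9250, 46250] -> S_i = 74*5^i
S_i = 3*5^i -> [3, 15, 75, 375, 1875]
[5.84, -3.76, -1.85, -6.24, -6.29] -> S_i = Random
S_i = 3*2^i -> [3, 6, 12, 24, 48]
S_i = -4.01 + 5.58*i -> [-4.01, 1.57, 7.15, 12.73, 18.31]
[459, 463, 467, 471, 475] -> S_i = 459 + 4*i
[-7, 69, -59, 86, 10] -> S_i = Random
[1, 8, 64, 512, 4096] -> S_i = 1*8^i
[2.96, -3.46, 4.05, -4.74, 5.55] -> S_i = 2.96*(-1.17)^i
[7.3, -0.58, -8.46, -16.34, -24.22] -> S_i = 7.30 + -7.88*i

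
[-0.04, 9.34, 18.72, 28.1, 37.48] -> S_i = -0.04 + 9.38*i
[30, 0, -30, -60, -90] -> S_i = 30 + -30*i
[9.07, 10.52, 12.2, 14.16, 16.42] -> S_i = 9.07*1.16^i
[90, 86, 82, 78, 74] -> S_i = 90 + -4*i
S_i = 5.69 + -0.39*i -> [5.69, 5.3, 4.91, 4.52, 4.13]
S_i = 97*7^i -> [97, 679, 4753, 33271, 232897]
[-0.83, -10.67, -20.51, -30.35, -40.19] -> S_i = -0.83 + -9.84*i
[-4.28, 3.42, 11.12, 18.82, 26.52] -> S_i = -4.28 + 7.70*i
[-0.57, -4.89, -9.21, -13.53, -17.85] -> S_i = -0.57 + -4.32*i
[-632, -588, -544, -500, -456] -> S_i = -632 + 44*i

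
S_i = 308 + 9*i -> [308, 317, 326, 335, 344]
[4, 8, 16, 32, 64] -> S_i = 4*2^i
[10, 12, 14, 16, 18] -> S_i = 10 + 2*i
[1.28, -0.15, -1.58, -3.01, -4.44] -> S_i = 1.28 + -1.43*i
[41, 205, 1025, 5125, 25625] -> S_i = 41*5^i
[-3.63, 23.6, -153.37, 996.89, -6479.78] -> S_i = -3.63*(-6.50)^i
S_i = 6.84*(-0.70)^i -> [6.84, -4.79, 3.35, -2.35, 1.64]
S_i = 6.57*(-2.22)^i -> [6.57, -14.59, 32.38, -71.88, 159.58]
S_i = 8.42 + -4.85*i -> [8.42, 3.57, -1.28, -6.13, -10.98]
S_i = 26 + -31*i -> [26, -5, -36, -67, -98]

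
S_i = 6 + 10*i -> [6, 16, 26, 36, 46]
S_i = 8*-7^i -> [8, -56, 392, -2744, 19208]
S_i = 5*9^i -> [5, 45, 405, 3645, 32805]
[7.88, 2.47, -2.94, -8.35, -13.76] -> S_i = 7.88 + -5.41*i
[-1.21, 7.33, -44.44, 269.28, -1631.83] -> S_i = -1.21*(-6.06)^i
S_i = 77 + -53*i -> [77, 24, -29, -82, -135]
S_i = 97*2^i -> [97, 194, 388, 776, 1552]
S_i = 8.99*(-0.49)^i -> [8.99, -4.41, 2.16, -1.06, 0.52]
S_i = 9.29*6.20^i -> [9.29, 57.6, 357.11, 2214.07, 13727.22]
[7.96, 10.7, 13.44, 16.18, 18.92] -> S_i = 7.96 + 2.74*i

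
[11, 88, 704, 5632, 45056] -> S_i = 11*8^i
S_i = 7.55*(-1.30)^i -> [7.55, -9.82, 12.76, -16.59, 21.56]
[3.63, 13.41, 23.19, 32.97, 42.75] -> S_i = 3.63 + 9.78*i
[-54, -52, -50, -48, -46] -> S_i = -54 + 2*i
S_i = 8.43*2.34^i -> [8.43, 19.73, 46.16, 108.01, 252.75]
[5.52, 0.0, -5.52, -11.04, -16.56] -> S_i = 5.52 + -5.52*i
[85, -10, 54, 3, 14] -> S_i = Random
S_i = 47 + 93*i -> [47, 140, 233, 326, 419]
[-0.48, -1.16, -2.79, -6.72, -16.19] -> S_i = -0.48*2.41^i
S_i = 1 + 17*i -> [1, 18, 35, 52, 69]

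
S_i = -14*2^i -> [-14, -28, -56, -112, -224]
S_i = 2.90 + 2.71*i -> [2.9, 5.61, 8.32, 11.03, 13.74]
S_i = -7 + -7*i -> [-7, -14, -21, -28, -35]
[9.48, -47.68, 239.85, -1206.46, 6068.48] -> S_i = 9.48*(-5.03)^i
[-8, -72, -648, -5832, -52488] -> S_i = -8*9^i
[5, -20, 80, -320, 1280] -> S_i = 5*-4^i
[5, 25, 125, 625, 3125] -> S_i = 5*5^i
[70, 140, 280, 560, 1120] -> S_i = 70*2^i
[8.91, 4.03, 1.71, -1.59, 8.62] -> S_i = Random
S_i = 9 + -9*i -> [9, 0, -9, -18, -27]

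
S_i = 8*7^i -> [8, 56, 392, 2744, 19208]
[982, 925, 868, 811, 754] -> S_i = 982 + -57*i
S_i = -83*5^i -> [-83, -415, -2075, -10375, -51875]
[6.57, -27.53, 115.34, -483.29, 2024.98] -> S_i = 6.57*(-4.19)^i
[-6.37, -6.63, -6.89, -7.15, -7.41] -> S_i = -6.37 + -0.26*i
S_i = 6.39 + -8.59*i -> [6.39, -2.2, -10.79, -19.38, -27.97]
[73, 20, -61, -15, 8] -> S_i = Random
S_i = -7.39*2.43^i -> [-7.39, -17.96, -43.64, -106.04, -257.67]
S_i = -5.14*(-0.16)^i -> [-5.14, 0.82, -0.13, 0.02, -0.0]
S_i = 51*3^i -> [51, 153, 459, 1377, 4131]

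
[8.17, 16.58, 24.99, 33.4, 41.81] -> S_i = 8.17 + 8.41*i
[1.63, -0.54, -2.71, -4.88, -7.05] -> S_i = 1.63 + -2.17*i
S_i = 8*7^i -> [8, 56, 392, 2744, 19208]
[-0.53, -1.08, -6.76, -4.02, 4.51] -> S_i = Random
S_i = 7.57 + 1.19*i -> [7.57, 8.76, 9.95, 11.14, 12.33]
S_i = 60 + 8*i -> [60, 68, 76, 84, 92]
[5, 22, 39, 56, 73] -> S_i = 5 + 17*i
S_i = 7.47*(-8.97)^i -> [7.47, -67.01, 601.04, -5391.36, 48360.45]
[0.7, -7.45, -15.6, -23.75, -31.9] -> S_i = 0.70 + -8.15*i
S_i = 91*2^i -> [91, 182, 364, 728, 1456]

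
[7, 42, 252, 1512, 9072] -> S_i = 7*6^i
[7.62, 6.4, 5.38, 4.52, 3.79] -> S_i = 7.62*0.84^i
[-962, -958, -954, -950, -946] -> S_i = -962 + 4*i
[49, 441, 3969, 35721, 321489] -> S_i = 49*9^i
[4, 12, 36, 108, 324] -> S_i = 4*3^i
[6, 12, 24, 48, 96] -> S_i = 6*2^i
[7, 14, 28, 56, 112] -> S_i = 7*2^i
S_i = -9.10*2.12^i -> [-9.1, -19.29, -40.9, -86.71, -183.82]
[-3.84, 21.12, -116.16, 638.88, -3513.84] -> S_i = -3.84*(-5.50)^i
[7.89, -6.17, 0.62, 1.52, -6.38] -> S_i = Random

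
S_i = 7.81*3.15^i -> [7.81, 24.6, 77.49, 244.11, 768.94]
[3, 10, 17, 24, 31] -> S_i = 3 + 7*i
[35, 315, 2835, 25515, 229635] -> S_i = 35*9^i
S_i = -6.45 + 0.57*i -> [-6.45, -5.88, -5.31, -4.74, -4.17]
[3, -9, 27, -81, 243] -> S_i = 3*-3^i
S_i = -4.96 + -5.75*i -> [-4.96, -10.71, -16.46, -22.21, -27.96]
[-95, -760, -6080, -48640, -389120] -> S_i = -95*8^i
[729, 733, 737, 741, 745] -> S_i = 729 + 4*i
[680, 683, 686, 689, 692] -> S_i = 680 + 3*i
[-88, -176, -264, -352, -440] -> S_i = -88 + -88*i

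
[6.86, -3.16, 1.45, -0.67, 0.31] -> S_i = 6.86*(-0.46)^i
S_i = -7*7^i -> [-7, -49, -343, -2401, -16807]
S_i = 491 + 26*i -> [491, 517, 543, 569, 595]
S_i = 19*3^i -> [19, 57, 171, 513, 1539]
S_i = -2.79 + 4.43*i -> [-2.79, 1.64, 6.07, 10.5, 14.93]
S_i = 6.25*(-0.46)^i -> [6.25, -2.88, 1.32, -0.61, 0.28]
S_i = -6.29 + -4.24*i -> [-6.29, -10.53, -14.77, -19.01, -23.25]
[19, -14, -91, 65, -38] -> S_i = Random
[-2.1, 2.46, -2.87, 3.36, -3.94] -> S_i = -2.10*(-1.17)^i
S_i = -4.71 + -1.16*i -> [-4.71, -5.87, -7.03, -8.19, -9.35]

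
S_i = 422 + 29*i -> [422, 451, 480, 509, 538]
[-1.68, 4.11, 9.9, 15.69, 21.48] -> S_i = -1.68 + 5.79*i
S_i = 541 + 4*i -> [541, 545, 549, 553, 557]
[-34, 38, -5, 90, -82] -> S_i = Random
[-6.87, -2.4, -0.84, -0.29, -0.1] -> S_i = -6.87*0.35^i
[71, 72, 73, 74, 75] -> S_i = 71 + 1*i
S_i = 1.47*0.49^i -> [1.47, 0.72, 0.35, 0.17, 0.08]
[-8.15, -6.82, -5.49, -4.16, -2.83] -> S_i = -8.15 + 1.33*i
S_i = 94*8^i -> [94, 752, 6016, 48128, 385024]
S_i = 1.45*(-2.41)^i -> [1.45, -3.49, 8.42, -20.3, 48.91]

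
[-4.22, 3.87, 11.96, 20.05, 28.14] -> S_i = -4.22 + 8.09*i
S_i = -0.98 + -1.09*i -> [-0.98, -2.07, -3.16, -4.25, -5.34]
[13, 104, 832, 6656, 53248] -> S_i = 13*8^i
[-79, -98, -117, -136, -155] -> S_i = -79 + -19*i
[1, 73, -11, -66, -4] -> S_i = Random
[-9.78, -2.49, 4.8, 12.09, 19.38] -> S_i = -9.78 + 7.29*i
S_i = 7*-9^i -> [7, -63, 567, -5103, 45927]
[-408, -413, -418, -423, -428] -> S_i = -408 + -5*i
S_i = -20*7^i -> [-20, -140, -980, -6860, -48020]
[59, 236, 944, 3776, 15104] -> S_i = 59*4^i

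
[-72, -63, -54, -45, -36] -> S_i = -72 + 9*i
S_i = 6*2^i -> [6, 12, 24, 48, 96]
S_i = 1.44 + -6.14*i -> [1.44, -4.7, -10.84, -16.98, -23.12]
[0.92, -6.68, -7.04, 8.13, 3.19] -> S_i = Random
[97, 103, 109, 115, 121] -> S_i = 97 + 6*i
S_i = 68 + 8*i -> [68, 76, 84, 92, 100]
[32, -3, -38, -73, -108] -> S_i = 32 + -35*i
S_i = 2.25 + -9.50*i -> [2.25, -7.25, -16.75, -26.25, -35.75]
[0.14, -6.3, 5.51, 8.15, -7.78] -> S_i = Random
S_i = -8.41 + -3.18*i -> [-8.41, -11.59, -14.77, -17.95, -21.13]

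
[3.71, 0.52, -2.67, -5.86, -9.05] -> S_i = 3.71 + -3.19*i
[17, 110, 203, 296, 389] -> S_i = 17 + 93*i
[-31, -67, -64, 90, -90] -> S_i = Random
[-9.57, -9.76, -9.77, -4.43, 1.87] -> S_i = Random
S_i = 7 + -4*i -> [7, 3, -1, -5, -9]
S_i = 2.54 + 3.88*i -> [2.54, 6.42, 10.3, 14.18, 18.06]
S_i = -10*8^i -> [-10, -80, -640, -5120, -40960]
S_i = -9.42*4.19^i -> [-9.42, -39.47, -165.38, -692.94, -2903.4]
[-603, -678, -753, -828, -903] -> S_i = -603 + -75*i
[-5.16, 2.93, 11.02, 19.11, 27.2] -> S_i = -5.16 + 8.09*i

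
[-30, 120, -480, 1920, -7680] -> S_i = -30*-4^i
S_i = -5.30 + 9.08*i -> [-5.3, 3.78, 12.86, 21.94, 31.02]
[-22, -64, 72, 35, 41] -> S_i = Random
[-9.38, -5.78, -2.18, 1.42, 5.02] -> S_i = -9.38 + 3.60*i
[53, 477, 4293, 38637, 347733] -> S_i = 53*9^i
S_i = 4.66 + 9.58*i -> [4.66, 14.24, 23.82, 33.4, 42.98]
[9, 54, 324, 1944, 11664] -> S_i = 9*6^i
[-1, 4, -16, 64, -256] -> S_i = -1*-4^i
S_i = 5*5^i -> [5, 25, 125, 625, 3125]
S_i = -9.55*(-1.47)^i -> [-9.55, 14.04, -20.64, 30.34, -44.59]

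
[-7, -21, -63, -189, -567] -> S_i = -7*3^i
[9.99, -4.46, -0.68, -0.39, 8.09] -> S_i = Random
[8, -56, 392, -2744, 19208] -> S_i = 8*-7^i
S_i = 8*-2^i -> [8, -16, 32, -64, 128]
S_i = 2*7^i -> [2, 14, 98, 686, 4802]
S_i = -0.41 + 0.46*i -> [-0.41, 0.05, 0.51, 0.97, 1.43]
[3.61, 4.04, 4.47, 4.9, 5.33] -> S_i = 3.61 + 0.43*i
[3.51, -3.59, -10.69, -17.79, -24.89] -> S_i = 3.51 + -7.10*i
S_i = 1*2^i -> [1, 2, 4, 8, 16]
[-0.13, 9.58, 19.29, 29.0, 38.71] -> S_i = -0.13 + 9.71*i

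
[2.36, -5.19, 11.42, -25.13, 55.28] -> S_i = 2.36*(-2.20)^i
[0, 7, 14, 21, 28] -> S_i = 0 + 7*i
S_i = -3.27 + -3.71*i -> [-3.27, -6.98, -10.69, -14.4, -18.11]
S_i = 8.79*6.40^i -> [8.79, 56.26, 360.04, 2304.25, 14747.17]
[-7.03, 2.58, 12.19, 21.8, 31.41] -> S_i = -7.03 + 9.61*i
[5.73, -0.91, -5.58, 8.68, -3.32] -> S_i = Random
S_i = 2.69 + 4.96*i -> [2.69, 7.65, 12.61, 17.57, 22.53]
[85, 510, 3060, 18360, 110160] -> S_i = 85*6^i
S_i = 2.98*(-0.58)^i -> [2.98, -1.73, 1.0, -0.58, 0.34]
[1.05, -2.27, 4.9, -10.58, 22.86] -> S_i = 1.05*(-2.16)^i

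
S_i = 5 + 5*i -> [5, 10, 15, 20, 25]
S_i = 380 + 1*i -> [380, 381, 382, 383, 384]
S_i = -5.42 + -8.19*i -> [-5.42, -13.61, -21.8, -29.99, -38.18]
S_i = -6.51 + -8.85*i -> [-6.51, -15.36, -24.21, -33.06, -41.91]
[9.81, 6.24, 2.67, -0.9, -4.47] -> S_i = 9.81 + -3.57*i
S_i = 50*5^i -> [50, 250, 1250, 6250, 31250]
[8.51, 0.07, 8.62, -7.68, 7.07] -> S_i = Random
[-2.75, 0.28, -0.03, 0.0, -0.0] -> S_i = -2.75*(-0.10)^i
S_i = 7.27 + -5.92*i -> [7.27, 1.35, -4.57, -10.49, -16.41]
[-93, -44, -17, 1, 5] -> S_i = Random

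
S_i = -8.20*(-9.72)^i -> [-8.2, 79.7, -774.72, 7530.31, -73194.58]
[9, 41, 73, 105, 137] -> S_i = 9 + 32*i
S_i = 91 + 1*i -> [91, 92, 93, 94, 95]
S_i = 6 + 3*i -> [6, 9, 12, 15, 18]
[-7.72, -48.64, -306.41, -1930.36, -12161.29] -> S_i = -7.72*6.30^i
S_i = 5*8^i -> [5, 40, 320, 2560, 20480]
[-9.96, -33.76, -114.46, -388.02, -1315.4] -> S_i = -9.96*3.39^i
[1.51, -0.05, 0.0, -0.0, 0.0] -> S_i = 1.51*(-0.03)^i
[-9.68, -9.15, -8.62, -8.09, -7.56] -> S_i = -9.68 + 0.53*i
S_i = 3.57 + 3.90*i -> [3.57, 7.47, 11.37, 15.27, 19.17]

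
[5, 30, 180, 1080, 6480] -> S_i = 5*6^i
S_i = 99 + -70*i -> [99, 29, -41, -111, -181]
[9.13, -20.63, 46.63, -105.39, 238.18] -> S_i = 9.13*(-2.26)^i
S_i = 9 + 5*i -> [9, 14, 19, 24, 29]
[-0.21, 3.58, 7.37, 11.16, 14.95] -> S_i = -0.21 + 3.79*i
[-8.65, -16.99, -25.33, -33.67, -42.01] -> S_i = -8.65 + -8.34*i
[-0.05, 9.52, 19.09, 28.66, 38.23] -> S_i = -0.05 + 9.57*i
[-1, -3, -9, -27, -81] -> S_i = -1*3^i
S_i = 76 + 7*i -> [76, 83, 90, 97, 104]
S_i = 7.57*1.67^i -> [7.57, 12.64, 21.11, 35.26, 58.88]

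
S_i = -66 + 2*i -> [-66, -64, -62, -60, -58]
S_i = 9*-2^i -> [9, -18, 36, -72, 144]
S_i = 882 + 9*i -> [882, 891, 900, 909, 918]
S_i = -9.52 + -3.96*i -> [-9.52, -13.48, -17.44, -21.4, -25.36]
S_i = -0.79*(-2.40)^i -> [-0.79, 1.9, -4.55, 10.92, -26.21]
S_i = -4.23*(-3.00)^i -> [-4.23, 12.69, -38.07, 114.21, -342.63]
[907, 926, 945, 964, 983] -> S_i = 907 + 19*i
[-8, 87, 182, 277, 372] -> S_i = -8 + 95*i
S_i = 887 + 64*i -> [887, 951, 1015, 1079, 1143]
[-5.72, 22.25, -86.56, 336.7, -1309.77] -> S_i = -5.72*(-3.89)^i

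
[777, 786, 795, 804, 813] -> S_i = 777 + 9*i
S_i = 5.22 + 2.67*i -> [5.22, 7.89, 10.56, 13.23, 15.9]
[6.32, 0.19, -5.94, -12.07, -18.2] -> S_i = 6.32 + -6.13*i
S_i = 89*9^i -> [89, 801, 7209, 64881, 583929]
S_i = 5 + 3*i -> [5, 8, 11, 14, 17]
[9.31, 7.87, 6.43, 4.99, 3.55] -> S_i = 9.31 + -1.44*i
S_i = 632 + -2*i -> [632, 630, 628, 626, 624]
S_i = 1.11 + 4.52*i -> [1.11, 5.63, 10.15, 14.67, 19.19]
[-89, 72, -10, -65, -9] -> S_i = Random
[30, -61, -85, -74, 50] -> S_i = Random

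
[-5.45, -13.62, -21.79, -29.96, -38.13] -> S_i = -5.45 + -8.17*i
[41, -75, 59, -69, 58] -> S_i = Random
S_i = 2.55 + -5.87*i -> [2.55, -3.32, -9.19, -15.06, -20.93]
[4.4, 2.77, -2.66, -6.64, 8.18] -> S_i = Random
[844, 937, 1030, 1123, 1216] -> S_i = 844 + 93*i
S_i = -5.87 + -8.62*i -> [-5.87, -14.49, -23.11, -31.73, -40.35]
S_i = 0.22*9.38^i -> [0.22, 2.06, 19.36, 181.56, 1703.08]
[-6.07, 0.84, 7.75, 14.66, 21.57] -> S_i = -6.07 + 6.91*i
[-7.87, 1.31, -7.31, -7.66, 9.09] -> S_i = Random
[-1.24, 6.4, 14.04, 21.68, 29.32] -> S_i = -1.24 + 7.64*i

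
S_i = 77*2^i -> [77, 154, 308, 616, 1232]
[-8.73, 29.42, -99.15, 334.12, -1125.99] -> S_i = -8.73*(-3.37)^i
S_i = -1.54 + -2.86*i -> [-1.54, -4.4, -7.26, -10.12, -12.98]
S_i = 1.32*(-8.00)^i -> [1.32, -10.56, 84.48, -675.84, 5406.72]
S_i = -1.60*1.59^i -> [-1.6, -2.54, -4.04, -6.43, -10.23]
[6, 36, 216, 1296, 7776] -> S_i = 6*6^i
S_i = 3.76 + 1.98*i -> [3.76, 5.74, 7.72, 9.7, 11.68]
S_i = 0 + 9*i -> [0, 9, 18, 27, 36]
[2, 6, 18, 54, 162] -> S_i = 2*3^i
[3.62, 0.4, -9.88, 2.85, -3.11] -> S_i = Random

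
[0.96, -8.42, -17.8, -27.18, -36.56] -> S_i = 0.96 + -9.38*i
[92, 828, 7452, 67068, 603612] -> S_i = 92*9^i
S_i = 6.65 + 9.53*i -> [6.65, 16.18, 25.71, 35.24, 44.77]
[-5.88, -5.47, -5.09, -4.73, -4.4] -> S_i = -5.88*0.93^i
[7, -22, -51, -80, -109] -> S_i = 7 + -29*i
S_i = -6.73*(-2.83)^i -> [-6.73, 19.05, -53.9, 152.54, -431.68]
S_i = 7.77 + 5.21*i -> [7.77, 12.98, 18.19, 23.4, 28.61]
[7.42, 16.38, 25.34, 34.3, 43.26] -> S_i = 7.42 + 8.96*i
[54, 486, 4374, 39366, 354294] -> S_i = 54*9^i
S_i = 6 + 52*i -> [6, 58, 110, 162, 214]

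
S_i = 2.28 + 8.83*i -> [2.28, 11.11, 19.94, 28.77, 37.6]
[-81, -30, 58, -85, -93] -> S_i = Random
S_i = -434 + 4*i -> [-434, -430, -426, -422, -418]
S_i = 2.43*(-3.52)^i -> [2.43, -8.55, 30.11, -105.98, 373.06]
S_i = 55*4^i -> [55, 220, 880, 3520, 14080]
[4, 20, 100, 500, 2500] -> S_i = 4*5^i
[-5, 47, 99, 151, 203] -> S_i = -5 + 52*i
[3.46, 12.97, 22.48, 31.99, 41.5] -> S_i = 3.46 + 9.51*i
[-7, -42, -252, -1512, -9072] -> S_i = -7*6^i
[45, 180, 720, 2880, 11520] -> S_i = 45*4^i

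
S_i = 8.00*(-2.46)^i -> [8.0, -19.68, 48.41, -119.1, 292.97]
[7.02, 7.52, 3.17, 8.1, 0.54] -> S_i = Random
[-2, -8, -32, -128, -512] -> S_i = -2*4^i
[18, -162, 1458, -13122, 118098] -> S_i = 18*-9^i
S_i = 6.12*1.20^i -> [6.12, 7.34, 8.81, 10.58, 12.69]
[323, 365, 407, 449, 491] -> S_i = 323 + 42*i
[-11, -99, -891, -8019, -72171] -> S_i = -11*9^i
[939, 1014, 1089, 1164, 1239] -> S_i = 939 + 75*i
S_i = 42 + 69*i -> [42, 111, 180, 249, 318]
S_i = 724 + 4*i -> [724, 728, 732, 736, 740]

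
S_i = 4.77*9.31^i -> [4.77, 44.41, 413.44, 3849.17, 35835.8]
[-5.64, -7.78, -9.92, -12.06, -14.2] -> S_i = -5.64 + -2.14*i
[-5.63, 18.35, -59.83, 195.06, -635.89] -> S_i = -5.63*(-3.26)^i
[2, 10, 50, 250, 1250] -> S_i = 2*5^i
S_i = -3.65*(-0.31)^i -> [-3.65, 1.13, -0.35, 0.11, -0.03]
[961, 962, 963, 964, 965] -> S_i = 961 + 1*i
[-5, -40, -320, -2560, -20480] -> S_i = -5*8^i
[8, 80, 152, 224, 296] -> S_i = 8 + 72*i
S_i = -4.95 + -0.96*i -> [-4.95, -5.91, -6.87, -7.83, -8.79]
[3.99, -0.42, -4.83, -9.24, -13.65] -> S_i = 3.99 + -4.41*i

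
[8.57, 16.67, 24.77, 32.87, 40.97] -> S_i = 8.57 + 8.10*i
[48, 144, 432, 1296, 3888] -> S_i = 48*3^i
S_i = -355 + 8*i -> [-355, -347, -339, -331, -323]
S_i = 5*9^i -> [5, 45, 405, 3645, 32805]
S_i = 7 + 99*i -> [7, 106, 205, 304, 403]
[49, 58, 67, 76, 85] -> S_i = 49 + 9*i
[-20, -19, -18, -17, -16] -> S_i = -20 + 1*i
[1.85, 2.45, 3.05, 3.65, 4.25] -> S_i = 1.85 + 0.60*i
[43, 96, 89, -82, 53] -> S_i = Random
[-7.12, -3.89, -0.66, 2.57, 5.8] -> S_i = -7.12 + 3.23*i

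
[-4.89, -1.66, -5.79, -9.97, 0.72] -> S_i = Random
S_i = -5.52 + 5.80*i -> [-5.52, 0.28, 6.08, 11.88, 17.68]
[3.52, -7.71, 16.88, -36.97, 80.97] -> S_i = 3.52*(-2.19)^i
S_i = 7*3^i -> [7, 21, 63, 189, 567]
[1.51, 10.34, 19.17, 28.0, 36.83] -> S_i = 1.51 + 8.83*i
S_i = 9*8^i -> [9, 72, 576, 4608, 36864]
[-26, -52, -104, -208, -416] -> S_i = -26*2^i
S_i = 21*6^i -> [21, 126, 756, 4536, 27216]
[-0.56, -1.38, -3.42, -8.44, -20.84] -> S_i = -0.56*2.47^i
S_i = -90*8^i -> [-90, -720, -5760, -46080, -368640]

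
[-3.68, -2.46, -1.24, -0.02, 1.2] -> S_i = -3.68 + 1.22*i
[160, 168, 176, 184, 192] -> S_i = 160 + 8*i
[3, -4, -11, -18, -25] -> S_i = 3 + -7*i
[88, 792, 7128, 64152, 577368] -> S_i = 88*9^i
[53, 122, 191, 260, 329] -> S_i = 53 + 69*i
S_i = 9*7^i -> [9, 63, 441, 3087, 21609]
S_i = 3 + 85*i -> [3, 88, 173, 258, 343]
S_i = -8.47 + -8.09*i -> [-8.47, -16.56, -24.65, -32.74, -40.83]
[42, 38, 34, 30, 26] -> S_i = 42 + -4*i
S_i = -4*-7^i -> [-4, 28, -196, 1372, -9604]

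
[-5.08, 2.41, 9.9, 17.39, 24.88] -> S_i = -5.08 + 7.49*i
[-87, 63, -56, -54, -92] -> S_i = Random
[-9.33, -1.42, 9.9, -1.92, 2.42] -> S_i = Random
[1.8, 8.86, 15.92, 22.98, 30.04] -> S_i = 1.80 + 7.06*i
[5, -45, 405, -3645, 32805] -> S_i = 5*-9^i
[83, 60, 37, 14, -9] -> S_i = 83 + -23*i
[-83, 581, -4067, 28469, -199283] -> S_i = -83*-7^i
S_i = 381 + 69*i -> [381, 450, 519, 588, 657]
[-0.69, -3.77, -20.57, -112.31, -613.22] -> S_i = -0.69*5.46^i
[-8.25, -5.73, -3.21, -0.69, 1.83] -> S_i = -8.25 + 2.52*i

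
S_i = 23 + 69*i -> [23, 92, 161, 230, 299]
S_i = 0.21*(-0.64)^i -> [0.21, -0.13, 0.09, -0.06, 0.04]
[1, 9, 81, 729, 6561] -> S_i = 1*9^i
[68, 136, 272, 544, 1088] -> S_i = 68*2^i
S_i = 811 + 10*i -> [811, 821, 831, 841, 851]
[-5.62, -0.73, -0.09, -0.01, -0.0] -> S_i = -5.62*0.13^i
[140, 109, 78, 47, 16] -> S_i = 140 + -31*i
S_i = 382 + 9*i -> [382, 391, 400, 409, 418]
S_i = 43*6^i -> [43, 258, 1548, 9288, 55728]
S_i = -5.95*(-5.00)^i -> [-5.95, 29.75, -148.75, 743.75, -3718.75]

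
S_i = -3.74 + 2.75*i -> [-3.74, -0.99, 1.76, 4.51, 7.26]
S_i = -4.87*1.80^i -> [-4.87, -8.77, -15.78, -28.4, -51.12]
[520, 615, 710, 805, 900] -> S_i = 520 + 95*i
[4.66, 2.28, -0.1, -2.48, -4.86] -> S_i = 4.66 + -2.38*i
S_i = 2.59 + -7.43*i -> [2.59, -4.84, -12.27, -19.7, -27.13]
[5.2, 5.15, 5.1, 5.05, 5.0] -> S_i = 5.20 + -0.05*i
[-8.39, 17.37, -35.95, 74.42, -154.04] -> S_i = -8.39*(-2.07)^i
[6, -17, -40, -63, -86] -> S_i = 6 + -23*i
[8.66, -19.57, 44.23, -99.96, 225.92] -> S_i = 8.66*(-2.26)^i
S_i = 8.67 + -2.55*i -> [8.67, 6.12, 3.57, 1.02, -1.53]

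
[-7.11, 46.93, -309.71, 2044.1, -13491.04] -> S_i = -7.11*(-6.60)^i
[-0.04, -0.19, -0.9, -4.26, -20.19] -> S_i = -0.04*4.74^i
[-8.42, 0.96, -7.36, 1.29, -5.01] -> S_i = Random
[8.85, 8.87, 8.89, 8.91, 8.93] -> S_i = 8.85 + 0.02*i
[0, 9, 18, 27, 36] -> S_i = 0 + 9*i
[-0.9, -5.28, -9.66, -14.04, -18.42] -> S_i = -0.90 + -4.38*i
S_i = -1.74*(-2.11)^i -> [-1.74, 3.67, -7.75, 16.35, -34.49]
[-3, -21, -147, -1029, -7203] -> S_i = -3*7^i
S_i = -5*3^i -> [-5, -15, -45, -135, -405]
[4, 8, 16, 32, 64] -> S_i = 4*2^i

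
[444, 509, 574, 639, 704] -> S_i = 444 + 65*i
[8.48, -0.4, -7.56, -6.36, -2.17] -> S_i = Random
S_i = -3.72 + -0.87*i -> [-3.72, -4.59, -5.46, -6.33, -7.2]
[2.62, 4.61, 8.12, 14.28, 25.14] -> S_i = 2.62*1.76^i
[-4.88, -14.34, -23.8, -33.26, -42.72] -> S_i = -4.88 + -9.46*i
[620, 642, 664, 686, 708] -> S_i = 620 + 22*i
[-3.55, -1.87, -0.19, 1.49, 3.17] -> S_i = -3.55 + 1.68*i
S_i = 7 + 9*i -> [7, 16, 25, 34, 43]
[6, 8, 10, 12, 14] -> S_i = 6 + 2*i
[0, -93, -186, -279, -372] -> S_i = 0 + -93*i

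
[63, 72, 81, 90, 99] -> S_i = 63 + 9*i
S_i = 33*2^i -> [33, 66, 132, 264, 528]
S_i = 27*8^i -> [27, 216, 1728, 13824, 110592]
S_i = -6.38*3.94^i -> [-6.38, -25.14, -99.04, -390.22, -1537.47]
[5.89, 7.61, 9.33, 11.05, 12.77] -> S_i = 5.89 + 1.72*i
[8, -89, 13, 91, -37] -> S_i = Random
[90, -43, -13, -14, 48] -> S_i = Random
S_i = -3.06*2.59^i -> [-3.06, -7.93, -20.53, -53.16, -137.7]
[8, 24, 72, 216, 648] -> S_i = 8*3^i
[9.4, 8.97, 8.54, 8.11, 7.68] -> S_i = 9.40 + -0.43*i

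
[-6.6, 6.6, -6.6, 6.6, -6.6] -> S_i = -6.60*(-1.00)^i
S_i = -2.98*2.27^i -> [-2.98, -6.76, -15.36, -34.86, -79.13]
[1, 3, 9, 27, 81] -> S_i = 1*3^i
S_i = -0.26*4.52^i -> [-0.26, -1.18, -5.31, -24.01, -108.52]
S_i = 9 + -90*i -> [9, -81, -171, -261, -351]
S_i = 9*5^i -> [9, 45, 225, 1125, 5625]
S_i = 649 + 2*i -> [649, 651, 653, 655, 657]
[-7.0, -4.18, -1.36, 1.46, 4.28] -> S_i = -7.00 + 2.82*i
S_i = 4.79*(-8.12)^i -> [4.79, -38.89, 315.83, -2564.51, 20823.78]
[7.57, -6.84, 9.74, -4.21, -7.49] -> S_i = Random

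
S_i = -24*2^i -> [-24, -48, -96, -192, -384]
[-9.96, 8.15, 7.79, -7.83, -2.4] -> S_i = Random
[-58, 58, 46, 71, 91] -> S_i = Random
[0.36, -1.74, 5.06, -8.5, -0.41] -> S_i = Random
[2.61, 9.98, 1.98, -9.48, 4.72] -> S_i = Random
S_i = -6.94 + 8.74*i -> [-6.94, 1.8, 10.54, 19.28, 28.02]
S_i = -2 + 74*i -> [-2, 72, 146, 220, 294]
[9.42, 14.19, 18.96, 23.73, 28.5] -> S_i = 9.42 + 4.77*i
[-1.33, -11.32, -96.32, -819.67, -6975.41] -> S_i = -1.33*8.51^i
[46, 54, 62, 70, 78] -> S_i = 46 + 8*i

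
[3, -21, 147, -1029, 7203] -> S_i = 3*-7^i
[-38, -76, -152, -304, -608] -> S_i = -38*2^i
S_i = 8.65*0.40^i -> [8.65, 3.46, 1.38, 0.55, 0.22]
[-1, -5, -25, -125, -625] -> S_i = -1*5^i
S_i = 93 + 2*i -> [93, 95, 97, 99, 101]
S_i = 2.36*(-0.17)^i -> [2.36, -0.4, 0.07, -0.01, 0.0]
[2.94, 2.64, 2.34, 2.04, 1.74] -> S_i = 2.94 + -0.30*i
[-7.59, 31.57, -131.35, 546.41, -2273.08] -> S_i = -7.59*(-4.16)^i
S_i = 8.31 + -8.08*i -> [8.31, 0.23, -7.85, -15.93, -24.01]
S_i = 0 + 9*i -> [0, 9, 18, 27, 36]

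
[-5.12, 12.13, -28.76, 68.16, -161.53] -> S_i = -5.12*(-2.37)^i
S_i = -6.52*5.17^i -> [-6.52, -33.71, -174.27, -900.99, -4658.11]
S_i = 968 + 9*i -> [968, 977, 986, 995, 1004]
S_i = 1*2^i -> [1, 2, 4, 8, 16]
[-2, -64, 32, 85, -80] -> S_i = Random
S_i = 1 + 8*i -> [1, 9, 17, 25, 33]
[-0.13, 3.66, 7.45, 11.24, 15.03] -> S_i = -0.13 + 3.79*i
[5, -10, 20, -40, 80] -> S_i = 5*-2^i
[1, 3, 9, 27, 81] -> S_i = 1*3^i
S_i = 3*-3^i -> [3, -9, 27, -81, 243]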